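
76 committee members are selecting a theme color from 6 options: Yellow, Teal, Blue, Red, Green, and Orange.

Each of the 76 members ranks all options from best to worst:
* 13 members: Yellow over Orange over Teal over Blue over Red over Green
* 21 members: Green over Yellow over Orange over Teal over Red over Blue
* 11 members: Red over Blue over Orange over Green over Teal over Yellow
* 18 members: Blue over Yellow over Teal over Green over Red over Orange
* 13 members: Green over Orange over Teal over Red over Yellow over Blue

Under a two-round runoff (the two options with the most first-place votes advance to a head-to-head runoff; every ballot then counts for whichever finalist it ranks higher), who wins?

Blue

Round 1 first-place votes: Yellow 13, Teal 0, Blue 18, Red 11, Green 34, Orange 0. Green and Blue advance.
Runoff: Green is ranked above Blue on 34 ballots, Blue above Green on 42.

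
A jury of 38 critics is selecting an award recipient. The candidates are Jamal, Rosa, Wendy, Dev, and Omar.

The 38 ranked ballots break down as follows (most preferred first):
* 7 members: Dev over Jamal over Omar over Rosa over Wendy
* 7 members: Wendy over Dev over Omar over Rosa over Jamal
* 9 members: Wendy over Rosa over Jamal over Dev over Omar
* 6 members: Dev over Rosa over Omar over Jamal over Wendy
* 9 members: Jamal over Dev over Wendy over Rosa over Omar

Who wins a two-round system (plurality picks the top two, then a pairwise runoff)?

Round 1 first-place votes: Jamal 9, Rosa 0, Wendy 16, Dev 13, Omar 0. Wendy and Dev advance.
Runoff: Wendy is ranked above Dev on 16 ballots, Dev above Wendy on 22.

Dev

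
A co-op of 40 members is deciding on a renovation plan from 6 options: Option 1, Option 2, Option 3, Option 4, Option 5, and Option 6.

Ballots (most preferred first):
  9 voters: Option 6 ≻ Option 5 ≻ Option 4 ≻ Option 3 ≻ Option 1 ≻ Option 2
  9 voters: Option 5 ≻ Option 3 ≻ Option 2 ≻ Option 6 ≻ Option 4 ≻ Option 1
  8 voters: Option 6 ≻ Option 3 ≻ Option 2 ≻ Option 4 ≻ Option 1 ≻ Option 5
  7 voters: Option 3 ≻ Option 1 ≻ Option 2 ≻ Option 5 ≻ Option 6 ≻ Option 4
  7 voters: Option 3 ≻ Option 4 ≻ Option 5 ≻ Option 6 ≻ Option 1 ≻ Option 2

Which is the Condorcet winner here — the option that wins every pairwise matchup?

Option 3

Option 3 vs Option 1: 40–0
Option 3 vs Option 2: 40–0
Option 3 vs Option 4: 31–9
Option 3 vs Option 5: 22–18
Option 3 vs Option 6: 23–17
Option 3 beats every other option.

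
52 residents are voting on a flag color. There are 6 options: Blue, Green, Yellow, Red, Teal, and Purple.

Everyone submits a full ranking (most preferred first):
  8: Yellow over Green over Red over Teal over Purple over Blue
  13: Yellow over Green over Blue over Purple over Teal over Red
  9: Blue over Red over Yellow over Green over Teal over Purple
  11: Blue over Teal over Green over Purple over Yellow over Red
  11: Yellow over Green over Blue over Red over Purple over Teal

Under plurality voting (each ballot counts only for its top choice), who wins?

First-place votes: Blue 20, Green 0, Yellow 32, Red 0, Teal 0, Purple 0.

Yellow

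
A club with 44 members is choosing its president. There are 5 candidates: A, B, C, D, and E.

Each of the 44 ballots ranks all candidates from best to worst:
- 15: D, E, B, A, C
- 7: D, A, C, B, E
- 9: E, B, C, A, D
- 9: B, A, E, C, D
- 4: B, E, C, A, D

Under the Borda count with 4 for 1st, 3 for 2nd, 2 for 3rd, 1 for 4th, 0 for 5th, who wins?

A: 15×1 + 7×3 + 9×1 + 9×3 + 4×1 = 76
B: 15×2 + 7×1 + 9×3 + 9×4 + 4×4 = 116
C: 15×0 + 7×2 + 9×2 + 9×1 + 4×2 = 49
D: 15×4 + 7×4 + 9×0 + 9×0 + 4×0 = 88
E: 15×3 + 7×0 + 9×4 + 9×2 + 4×3 = 111

B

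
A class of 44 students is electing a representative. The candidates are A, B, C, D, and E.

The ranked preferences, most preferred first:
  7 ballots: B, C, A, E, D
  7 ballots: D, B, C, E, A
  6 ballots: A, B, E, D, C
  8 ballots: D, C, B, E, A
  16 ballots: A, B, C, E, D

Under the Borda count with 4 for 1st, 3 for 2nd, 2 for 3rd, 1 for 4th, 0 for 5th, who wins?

A: 7×2 + 7×0 + 6×4 + 8×0 + 16×4 = 102
B: 7×4 + 7×3 + 6×3 + 8×2 + 16×3 = 131
C: 7×3 + 7×2 + 6×0 + 8×3 + 16×2 = 91
D: 7×0 + 7×4 + 6×1 + 8×4 + 16×0 = 66
E: 7×1 + 7×1 + 6×2 + 8×1 + 16×1 = 50

B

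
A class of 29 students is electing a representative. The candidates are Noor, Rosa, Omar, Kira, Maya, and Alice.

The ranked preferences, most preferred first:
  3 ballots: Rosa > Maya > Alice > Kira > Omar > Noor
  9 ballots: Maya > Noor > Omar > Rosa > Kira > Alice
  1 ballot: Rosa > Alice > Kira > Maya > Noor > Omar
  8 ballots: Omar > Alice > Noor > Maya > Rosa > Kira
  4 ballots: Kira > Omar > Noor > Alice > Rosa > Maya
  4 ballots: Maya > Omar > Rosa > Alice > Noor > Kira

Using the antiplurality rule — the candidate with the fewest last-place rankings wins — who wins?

Rosa

Last-place votes: Noor 3, Rosa 0, Omar 1, Kira 12, Maya 4, Alice 9.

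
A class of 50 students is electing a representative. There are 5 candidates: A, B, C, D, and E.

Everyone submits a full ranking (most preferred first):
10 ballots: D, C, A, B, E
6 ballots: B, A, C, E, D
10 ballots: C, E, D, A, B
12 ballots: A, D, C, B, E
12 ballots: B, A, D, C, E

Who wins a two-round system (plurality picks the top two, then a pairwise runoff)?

A

Round 1 first-place votes: A 12, B 18, C 10, D 10, E 0. B and A advance.
Runoff: B is ranked above A on 18 ballots, A above B on 32.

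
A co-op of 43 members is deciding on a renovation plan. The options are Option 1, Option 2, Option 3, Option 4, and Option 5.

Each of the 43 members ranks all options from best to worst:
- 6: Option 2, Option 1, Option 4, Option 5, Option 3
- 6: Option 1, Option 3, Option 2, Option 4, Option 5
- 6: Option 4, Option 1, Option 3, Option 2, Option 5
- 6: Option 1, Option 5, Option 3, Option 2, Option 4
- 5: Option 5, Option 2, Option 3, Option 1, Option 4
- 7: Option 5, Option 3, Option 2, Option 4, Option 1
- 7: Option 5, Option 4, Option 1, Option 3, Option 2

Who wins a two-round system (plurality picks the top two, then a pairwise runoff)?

Round 1 first-place votes: Option 1 12, Option 2 6, Option 3 0, Option 4 6, Option 5 19. Option 5 and Option 1 advance.
Runoff: Option 5 is ranked above Option 1 on 19 ballots, Option 1 above Option 5 on 24.

Option 1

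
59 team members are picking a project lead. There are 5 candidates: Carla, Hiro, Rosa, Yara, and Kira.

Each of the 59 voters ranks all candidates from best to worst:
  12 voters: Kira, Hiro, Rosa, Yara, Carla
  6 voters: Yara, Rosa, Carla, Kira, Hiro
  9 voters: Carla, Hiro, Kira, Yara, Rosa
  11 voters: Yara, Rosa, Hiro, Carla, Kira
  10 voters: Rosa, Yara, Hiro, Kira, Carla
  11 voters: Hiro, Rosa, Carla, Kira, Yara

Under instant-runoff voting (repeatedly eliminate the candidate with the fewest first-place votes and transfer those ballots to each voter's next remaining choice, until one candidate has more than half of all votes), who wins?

Round 1: Carla 9, Hiro 11, Rosa 10, Yara 17, Kira 12. Carla eliminated.
Round 2: Hiro 20, Rosa 10, Yara 17, Kira 12. Rosa eliminated.
Round 3: Hiro 20, Yara 27, Kira 12. Kira eliminated.
Round 4: Hiro 32, Yara 27. Hiro has a majority (≥30).

Hiro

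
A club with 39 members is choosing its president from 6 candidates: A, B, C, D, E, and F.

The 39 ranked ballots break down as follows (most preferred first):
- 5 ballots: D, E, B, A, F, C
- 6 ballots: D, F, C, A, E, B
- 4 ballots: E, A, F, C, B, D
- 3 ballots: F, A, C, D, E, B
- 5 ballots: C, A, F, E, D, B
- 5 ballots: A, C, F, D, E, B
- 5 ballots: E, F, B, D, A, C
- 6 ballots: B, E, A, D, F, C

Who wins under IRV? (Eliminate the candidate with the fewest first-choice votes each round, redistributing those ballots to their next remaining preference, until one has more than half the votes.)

E

Round 1: A 5, B 6, C 5, D 11, E 9, F 3. F eliminated.
Round 2: A 8, B 6, C 5, D 11, E 9. C eliminated.
Round 3: A 13, B 6, D 11, E 9. B eliminated.
Round 4: A 13, D 11, E 15. D eliminated.
Round 5: A 19, E 20. E has a majority (≥20).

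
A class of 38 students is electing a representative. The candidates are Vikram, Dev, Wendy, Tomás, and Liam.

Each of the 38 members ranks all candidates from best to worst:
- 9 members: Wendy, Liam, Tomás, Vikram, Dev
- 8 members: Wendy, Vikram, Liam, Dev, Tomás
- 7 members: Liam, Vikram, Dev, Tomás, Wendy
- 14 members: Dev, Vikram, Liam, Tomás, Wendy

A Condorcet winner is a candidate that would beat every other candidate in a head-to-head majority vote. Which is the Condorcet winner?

Vikram

Vikram vs Dev: 24–14
Vikram vs Wendy: 21–17
Vikram vs Tomás: 29–9
Vikram vs Liam: 22–16
Vikram beats every other candidate.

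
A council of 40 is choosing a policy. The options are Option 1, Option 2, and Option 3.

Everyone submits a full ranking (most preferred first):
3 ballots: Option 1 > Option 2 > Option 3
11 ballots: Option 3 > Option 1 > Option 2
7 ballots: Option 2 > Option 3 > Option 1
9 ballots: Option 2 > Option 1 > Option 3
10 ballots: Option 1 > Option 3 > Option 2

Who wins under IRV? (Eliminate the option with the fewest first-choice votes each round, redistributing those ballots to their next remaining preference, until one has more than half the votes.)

Round 1: Option 1 13, Option 2 16, Option 3 11. Option 3 eliminated.
Round 2: Option 1 24, Option 2 16. Option 1 has a majority (≥21).

Option 1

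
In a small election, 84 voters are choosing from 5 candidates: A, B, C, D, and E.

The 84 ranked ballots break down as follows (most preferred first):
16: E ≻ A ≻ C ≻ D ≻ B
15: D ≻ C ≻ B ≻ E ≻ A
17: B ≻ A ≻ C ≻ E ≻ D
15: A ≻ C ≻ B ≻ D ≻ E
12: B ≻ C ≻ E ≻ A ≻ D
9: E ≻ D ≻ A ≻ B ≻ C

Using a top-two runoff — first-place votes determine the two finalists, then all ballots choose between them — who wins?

B

Round 1 first-place votes: A 15, B 29, C 0, D 15, E 25. B and E advance.
Runoff: B is ranked above E on 59 ballots, E above B on 25.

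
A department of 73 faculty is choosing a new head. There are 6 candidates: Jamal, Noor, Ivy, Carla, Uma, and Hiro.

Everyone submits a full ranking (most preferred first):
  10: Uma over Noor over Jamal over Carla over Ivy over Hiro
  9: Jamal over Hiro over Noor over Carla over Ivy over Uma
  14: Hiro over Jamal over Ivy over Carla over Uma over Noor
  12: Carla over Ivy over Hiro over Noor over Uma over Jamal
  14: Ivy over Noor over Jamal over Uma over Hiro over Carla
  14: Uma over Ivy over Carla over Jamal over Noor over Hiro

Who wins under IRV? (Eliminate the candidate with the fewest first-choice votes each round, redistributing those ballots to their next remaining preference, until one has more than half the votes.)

Ivy

Round 1: Jamal 9, Noor 0, Ivy 14, Carla 12, Uma 24, Hiro 14. Noor eliminated.
Round 2: Jamal 9, Ivy 14, Carla 12, Uma 24, Hiro 14. Jamal eliminated.
Round 3: Ivy 14, Carla 12, Uma 24, Hiro 23. Carla eliminated.
Round 4: Ivy 26, Uma 24, Hiro 23. Hiro eliminated.
Round 5: Ivy 49, Uma 24. Ivy has a majority (≥37).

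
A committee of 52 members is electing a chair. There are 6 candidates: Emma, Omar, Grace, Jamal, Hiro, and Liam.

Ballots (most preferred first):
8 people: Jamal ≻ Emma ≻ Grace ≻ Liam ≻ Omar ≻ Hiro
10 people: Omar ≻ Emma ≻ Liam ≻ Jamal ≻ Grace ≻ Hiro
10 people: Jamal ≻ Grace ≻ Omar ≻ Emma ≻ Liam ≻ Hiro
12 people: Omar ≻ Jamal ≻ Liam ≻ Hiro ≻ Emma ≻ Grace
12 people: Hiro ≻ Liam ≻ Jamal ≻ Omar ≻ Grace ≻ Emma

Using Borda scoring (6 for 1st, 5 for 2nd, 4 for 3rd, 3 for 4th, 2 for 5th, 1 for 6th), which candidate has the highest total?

Emma: 8×5 + 10×5 + 10×3 + 12×2 + 12×1 = 156
Omar: 8×2 + 10×6 + 10×4 + 12×6 + 12×3 = 224
Grace: 8×4 + 10×2 + 10×5 + 12×1 + 12×2 = 138
Jamal: 8×6 + 10×3 + 10×6 + 12×5 + 12×4 = 246
Hiro: 8×1 + 10×1 + 10×1 + 12×3 + 12×6 = 136
Liam: 8×3 + 10×4 + 10×2 + 12×4 + 12×5 = 192

Jamal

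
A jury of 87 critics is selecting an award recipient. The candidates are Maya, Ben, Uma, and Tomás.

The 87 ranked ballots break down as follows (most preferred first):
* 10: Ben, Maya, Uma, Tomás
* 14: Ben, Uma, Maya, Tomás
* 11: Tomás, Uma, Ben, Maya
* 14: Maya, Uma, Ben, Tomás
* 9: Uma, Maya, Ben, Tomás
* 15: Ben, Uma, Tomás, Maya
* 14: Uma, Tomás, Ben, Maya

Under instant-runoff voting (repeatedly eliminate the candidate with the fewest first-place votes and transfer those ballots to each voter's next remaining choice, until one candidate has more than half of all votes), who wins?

Round 1: Maya 14, Ben 39, Uma 23, Tomás 11. Tomás eliminated.
Round 2: Maya 14, Ben 39, Uma 34. Maya eliminated.
Round 3: Ben 39, Uma 48. Uma has a majority (≥44).

Uma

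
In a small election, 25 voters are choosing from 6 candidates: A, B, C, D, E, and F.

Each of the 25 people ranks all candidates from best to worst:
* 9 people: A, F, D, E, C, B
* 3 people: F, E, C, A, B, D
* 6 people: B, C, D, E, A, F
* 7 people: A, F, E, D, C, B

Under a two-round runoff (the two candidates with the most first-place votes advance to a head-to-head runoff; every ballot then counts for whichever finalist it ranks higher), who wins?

Round 1 first-place votes: A 16, B 6, C 0, D 0, E 0, F 3. A and B advance.
Runoff: A is ranked above B on 19 ballots, B above A on 6.

A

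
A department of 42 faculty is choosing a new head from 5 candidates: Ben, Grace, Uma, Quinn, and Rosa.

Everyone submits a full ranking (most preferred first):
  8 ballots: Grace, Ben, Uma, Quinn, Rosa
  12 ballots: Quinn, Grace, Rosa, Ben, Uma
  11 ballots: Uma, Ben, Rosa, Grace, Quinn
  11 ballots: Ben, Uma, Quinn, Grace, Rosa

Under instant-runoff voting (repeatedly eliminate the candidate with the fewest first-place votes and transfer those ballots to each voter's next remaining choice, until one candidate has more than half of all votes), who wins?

Ben

Round 1: Ben 11, Grace 8, Uma 11, Quinn 12, Rosa 0. Rosa eliminated.
Round 2: Ben 11, Grace 8, Uma 11, Quinn 12. Grace eliminated.
Round 3: Ben 19, Uma 11, Quinn 12. Uma eliminated.
Round 4: Ben 30, Quinn 12. Ben has a majority (≥22).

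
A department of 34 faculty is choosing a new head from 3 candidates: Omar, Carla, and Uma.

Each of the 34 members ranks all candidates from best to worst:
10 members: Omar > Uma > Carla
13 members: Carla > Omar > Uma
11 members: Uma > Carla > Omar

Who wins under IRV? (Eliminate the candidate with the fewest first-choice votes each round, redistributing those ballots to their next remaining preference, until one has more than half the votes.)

Uma

Round 1: Omar 10, Carla 13, Uma 11. Omar eliminated.
Round 2: Carla 13, Uma 21. Uma has a majority (≥18).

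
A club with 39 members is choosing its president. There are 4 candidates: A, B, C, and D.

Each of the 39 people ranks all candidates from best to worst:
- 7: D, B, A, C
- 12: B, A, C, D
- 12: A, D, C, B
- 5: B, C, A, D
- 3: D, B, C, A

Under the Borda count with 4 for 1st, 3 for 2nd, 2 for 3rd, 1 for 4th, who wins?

A

A: 7×2 + 12×3 + 12×4 + 5×2 + 3×1 = 111
B: 7×3 + 12×4 + 12×1 + 5×4 + 3×3 = 110
C: 7×1 + 12×2 + 12×2 + 5×3 + 3×2 = 76
D: 7×4 + 12×1 + 12×3 + 5×1 + 3×4 = 93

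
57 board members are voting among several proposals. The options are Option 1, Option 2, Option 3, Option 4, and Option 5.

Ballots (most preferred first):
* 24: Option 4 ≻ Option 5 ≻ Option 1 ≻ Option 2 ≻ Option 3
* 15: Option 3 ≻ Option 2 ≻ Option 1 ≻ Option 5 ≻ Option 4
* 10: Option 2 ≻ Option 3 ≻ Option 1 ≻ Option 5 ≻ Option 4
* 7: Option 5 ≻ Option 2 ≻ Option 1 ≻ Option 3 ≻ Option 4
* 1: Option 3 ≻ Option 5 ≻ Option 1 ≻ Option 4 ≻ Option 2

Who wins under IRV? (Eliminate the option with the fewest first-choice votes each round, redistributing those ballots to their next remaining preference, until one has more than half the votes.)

Option 2

Round 1: Option 1 0, Option 2 10, Option 3 16, Option 4 24, Option 5 7. Option 1 eliminated.
Round 2: Option 2 10, Option 3 16, Option 4 24, Option 5 7. Option 5 eliminated.
Round 3: Option 2 17, Option 3 16, Option 4 24. Option 3 eliminated.
Round 4: Option 2 32, Option 4 25. Option 2 has a majority (≥29).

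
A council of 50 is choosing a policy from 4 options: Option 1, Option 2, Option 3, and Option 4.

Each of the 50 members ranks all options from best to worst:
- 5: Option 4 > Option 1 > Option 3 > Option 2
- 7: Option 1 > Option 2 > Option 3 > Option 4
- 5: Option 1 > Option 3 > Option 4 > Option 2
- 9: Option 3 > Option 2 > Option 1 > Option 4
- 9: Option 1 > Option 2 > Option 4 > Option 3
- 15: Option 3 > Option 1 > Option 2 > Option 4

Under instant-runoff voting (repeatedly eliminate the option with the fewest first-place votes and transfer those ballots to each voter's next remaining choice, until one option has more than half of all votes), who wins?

Round 1: Option 1 21, Option 2 0, Option 3 24, Option 4 5. Option 2 eliminated.
Round 2: Option 1 21, Option 3 24, Option 4 5. Option 4 eliminated.
Round 3: Option 1 26, Option 3 24. Option 1 has a majority (≥26).

Option 1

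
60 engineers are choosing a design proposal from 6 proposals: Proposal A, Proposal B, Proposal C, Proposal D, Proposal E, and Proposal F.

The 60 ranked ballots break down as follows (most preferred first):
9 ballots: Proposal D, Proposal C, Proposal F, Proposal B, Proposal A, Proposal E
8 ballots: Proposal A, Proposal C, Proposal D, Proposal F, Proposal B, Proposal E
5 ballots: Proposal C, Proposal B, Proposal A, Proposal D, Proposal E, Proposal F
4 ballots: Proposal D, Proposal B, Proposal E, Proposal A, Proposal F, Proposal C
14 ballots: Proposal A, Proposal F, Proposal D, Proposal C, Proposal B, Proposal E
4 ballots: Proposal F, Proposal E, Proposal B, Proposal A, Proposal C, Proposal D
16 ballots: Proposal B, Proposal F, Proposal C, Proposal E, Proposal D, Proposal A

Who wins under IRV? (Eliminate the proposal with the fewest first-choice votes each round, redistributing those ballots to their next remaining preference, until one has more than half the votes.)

Round 1: Proposal A 22, Proposal B 16, Proposal C 5, Proposal D 13, Proposal E 0, Proposal F 4. Proposal E eliminated.
Round 2: Proposal A 22, Proposal B 16, Proposal C 5, Proposal D 13, Proposal F 4. Proposal F eliminated.
Round 3: Proposal A 22, Proposal B 20, Proposal C 5, Proposal D 13. Proposal C eliminated.
Round 4: Proposal A 22, Proposal B 25, Proposal D 13. Proposal D eliminated.
Round 5: Proposal A 22, Proposal B 38. Proposal B has a majority (≥31).

Proposal B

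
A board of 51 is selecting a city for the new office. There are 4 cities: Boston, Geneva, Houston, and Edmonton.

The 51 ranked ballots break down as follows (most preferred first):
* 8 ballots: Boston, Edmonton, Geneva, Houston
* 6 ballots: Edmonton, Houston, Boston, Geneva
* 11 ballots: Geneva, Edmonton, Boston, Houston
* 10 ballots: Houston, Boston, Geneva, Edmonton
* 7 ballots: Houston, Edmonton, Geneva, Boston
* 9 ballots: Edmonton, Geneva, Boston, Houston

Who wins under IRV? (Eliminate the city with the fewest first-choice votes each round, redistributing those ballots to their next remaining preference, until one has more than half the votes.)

Round 1: Boston 8, Geneva 11, Houston 17, Edmonton 15. Boston eliminated.
Round 2: Geneva 11, Houston 17, Edmonton 23. Geneva eliminated.
Round 3: Houston 17, Edmonton 34. Edmonton has a majority (≥26).

Edmonton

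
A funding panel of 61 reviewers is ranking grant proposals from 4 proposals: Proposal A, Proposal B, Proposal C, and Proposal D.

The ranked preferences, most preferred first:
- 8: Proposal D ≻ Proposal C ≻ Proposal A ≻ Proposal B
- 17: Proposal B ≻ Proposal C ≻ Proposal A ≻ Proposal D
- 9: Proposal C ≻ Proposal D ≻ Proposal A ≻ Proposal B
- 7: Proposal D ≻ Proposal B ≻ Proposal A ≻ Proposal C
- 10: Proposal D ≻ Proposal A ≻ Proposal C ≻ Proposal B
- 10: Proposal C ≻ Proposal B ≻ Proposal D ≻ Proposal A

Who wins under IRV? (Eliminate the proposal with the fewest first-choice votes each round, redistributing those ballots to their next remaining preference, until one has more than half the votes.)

Round 1: Proposal A 0, Proposal B 17, Proposal C 19, Proposal D 25. Proposal A eliminated.
Round 2: Proposal B 17, Proposal C 19, Proposal D 25. Proposal B eliminated.
Round 3: Proposal C 36, Proposal D 25. Proposal C has a majority (≥31).

Proposal C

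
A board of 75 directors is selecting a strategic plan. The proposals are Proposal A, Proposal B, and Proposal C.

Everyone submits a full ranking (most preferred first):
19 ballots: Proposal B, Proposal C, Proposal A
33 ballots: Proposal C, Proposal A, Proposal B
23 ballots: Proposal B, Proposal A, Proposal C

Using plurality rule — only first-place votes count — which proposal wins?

Proposal B

First-place votes: Proposal A 0, Proposal B 42, Proposal C 33.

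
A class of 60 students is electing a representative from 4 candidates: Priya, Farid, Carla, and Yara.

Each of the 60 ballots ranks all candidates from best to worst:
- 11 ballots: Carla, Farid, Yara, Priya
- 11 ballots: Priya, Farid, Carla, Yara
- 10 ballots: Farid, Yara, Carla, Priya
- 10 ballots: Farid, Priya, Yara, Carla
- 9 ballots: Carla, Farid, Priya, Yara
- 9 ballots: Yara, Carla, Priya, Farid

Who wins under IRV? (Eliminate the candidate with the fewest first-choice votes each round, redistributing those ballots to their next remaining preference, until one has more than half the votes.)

Round 1: Priya 11, Farid 20, Carla 20, Yara 9. Yara eliminated.
Round 2: Priya 11, Farid 20, Carla 29. Priya eliminated.
Round 3: Farid 31, Carla 29. Farid has a majority (≥31).

Farid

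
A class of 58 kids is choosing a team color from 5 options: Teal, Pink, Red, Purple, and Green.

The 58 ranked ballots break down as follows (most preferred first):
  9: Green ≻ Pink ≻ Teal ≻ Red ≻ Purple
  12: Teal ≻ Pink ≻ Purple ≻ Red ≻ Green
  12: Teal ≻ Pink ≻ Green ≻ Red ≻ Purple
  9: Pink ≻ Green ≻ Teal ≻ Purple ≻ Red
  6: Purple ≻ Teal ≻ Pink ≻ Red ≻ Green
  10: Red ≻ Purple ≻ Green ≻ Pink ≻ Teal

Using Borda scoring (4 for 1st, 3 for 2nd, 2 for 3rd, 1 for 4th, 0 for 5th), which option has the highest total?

Teal: 9×2 + 12×4 + 12×4 + 9×2 + 6×3 + 10×0 = 150
Pink: 9×3 + 12×3 + 12×3 + 9×4 + 6×2 + 10×1 = 157
Red: 9×1 + 12×1 + 12×1 + 9×0 + 6×1 + 10×4 = 79
Purple: 9×0 + 12×2 + 12×0 + 9×1 + 6×4 + 10×3 = 87
Green: 9×4 + 12×0 + 12×2 + 9×3 + 6×0 + 10×2 = 107

Pink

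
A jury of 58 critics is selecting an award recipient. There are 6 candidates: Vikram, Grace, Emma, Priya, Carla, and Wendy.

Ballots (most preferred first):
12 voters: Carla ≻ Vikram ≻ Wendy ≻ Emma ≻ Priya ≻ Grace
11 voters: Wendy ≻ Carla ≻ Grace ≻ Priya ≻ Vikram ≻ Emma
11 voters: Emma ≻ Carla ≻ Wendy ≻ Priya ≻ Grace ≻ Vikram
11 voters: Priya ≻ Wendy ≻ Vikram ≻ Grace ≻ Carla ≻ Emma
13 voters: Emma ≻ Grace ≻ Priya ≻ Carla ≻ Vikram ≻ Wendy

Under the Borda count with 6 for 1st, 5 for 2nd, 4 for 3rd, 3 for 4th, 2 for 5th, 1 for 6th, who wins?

Vikram: 12×5 + 11×2 + 11×1 + 11×4 + 13×2 = 163
Grace: 12×1 + 11×4 + 11×2 + 11×3 + 13×5 = 176
Emma: 12×3 + 11×1 + 11×6 + 11×1 + 13×6 = 202
Priya: 12×2 + 11×3 + 11×3 + 11×6 + 13×4 = 208
Carla: 12×6 + 11×5 + 11×5 + 11×2 + 13×3 = 243
Wendy: 12×4 + 11×6 + 11×4 + 11×5 + 13×1 = 226

Carla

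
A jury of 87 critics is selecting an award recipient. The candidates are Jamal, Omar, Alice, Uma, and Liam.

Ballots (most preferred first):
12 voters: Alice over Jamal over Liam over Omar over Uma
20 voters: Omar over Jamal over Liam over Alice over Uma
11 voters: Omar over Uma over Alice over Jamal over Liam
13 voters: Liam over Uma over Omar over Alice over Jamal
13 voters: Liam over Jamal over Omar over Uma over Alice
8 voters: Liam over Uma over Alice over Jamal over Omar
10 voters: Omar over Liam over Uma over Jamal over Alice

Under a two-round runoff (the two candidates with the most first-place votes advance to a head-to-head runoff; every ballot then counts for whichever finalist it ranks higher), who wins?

Liam

Round 1 first-place votes: Jamal 0, Omar 41, Alice 12, Uma 0, Liam 34. Omar and Liam advance.
Runoff: Omar is ranked above Liam on 41 ballots, Liam above Omar on 46.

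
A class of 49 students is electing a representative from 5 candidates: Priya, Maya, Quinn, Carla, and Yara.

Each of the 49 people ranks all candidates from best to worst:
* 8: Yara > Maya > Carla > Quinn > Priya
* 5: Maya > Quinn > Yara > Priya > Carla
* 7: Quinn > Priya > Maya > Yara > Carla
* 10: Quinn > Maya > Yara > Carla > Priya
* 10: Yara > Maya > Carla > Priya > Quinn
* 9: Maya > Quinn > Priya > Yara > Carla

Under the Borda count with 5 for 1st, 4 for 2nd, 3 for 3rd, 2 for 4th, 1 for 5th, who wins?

Priya: 8×1 + 5×2 + 7×4 + 10×1 + 10×2 + 9×3 = 103
Maya: 8×4 + 5×5 + 7×3 + 10×4 + 10×4 + 9×5 = 203
Quinn: 8×2 + 5×4 + 7×5 + 10×5 + 10×1 + 9×4 = 167
Carla: 8×3 + 5×1 + 7×1 + 10×2 + 10×3 + 9×1 = 95
Yara: 8×5 + 5×3 + 7×2 + 10×3 + 10×5 + 9×2 = 167

Maya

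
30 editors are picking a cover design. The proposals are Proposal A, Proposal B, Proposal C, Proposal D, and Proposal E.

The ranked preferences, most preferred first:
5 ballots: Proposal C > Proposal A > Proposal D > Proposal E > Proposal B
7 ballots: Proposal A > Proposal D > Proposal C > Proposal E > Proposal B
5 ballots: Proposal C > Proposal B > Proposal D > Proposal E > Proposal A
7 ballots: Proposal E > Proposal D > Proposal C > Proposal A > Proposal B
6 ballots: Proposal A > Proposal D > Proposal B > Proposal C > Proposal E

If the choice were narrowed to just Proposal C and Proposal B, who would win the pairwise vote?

Proposal C is ranked above Proposal B on 24 ballots; Proposal B above Proposal C on 6.

Proposal C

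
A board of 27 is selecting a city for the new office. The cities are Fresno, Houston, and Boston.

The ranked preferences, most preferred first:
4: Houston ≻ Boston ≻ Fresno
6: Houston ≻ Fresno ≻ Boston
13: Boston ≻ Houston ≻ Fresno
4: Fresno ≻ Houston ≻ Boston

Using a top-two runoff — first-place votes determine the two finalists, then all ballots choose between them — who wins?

Round 1 first-place votes: Fresno 4, Houston 10, Boston 13. Boston and Houston advance.
Runoff: Boston is ranked above Houston on 13 ballots, Houston above Boston on 14.

Houston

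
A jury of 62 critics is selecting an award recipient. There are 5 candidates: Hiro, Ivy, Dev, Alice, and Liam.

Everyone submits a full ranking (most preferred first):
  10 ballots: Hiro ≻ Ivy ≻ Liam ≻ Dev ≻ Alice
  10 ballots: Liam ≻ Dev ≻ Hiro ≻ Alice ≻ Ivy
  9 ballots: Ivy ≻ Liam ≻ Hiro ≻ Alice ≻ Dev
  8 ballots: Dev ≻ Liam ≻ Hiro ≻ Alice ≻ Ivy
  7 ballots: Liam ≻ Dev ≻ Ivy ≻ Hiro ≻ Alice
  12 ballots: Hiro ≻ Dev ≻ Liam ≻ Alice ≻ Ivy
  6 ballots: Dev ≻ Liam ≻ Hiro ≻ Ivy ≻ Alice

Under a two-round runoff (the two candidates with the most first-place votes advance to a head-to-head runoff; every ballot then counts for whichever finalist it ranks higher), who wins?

Liam

Round 1 first-place votes: Hiro 22, Ivy 9, Dev 14, Alice 0, Liam 17. Hiro and Liam advance.
Runoff: Hiro is ranked above Liam on 22 ballots, Liam above Hiro on 40.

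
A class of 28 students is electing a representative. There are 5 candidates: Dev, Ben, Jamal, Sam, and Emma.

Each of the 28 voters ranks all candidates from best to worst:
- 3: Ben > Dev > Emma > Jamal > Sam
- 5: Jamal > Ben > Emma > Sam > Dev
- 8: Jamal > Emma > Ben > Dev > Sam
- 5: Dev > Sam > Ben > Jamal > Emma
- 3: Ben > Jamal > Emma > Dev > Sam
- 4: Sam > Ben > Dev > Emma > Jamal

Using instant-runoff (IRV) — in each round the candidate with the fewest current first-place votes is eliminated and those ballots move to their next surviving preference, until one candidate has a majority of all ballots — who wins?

Round 1: Dev 5, Ben 6, Jamal 13, Sam 4, Emma 0. Emma eliminated.
Round 2: Dev 5, Ben 6, Jamal 13, Sam 4. Sam eliminated.
Round 3: Dev 5, Ben 10, Jamal 13. Dev eliminated.
Round 4: Ben 15, Jamal 13. Ben has a majority (≥15).

Ben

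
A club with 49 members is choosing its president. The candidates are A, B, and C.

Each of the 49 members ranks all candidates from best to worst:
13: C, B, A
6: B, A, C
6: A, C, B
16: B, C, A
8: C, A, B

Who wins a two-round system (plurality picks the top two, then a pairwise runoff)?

C

Round 1 first-place votes: A 6, B 22, C 21. B and C advance.
Runoff: B is ranked above C on 22 ballots, C above B on 27.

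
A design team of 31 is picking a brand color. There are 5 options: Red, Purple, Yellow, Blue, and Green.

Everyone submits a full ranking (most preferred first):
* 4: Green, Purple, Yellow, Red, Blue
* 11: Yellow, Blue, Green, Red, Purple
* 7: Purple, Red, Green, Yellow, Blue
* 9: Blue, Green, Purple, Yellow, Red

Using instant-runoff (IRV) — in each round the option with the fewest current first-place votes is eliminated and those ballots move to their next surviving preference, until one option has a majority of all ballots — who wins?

Round 1: Red 0, Purple 7, Yellow 11, Blue 9, Green 4. Red eliminated.
Round 2: Purple 7, Yellow 11, Blue 9, Green 4. Green eliminated.
Round 3: Purple 11, Yellow 11, Blue 9. Blue eliminated.
Round 4: Purple 20, Yellow 11. Purple has a majority (≥16).

Purple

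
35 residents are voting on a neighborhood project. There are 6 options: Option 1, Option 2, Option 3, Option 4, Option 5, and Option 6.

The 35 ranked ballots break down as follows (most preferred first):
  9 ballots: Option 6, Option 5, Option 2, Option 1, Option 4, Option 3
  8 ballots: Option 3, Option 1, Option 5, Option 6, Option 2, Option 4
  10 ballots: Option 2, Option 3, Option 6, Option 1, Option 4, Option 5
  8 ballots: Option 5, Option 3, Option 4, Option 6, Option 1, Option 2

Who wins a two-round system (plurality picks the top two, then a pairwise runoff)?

Option 6

Round 1 first-place votes: Option 1 0, Option 2 10, Option 3 8, Option 4 0, Option 5 8, Option 6 9. Option 2 and Option 6 advance.
Runoff: Option 2 is ranked above Option 6 on 10 ballots, Option 6 above Option 2 on 25.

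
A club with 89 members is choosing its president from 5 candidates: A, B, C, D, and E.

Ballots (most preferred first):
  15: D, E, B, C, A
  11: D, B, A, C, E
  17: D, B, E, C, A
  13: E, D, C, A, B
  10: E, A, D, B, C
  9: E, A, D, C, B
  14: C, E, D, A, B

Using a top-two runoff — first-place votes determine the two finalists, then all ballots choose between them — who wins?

E

Round 1 first-place votes: A 0, B 0, C 14, D 43, E 32. D and E advance.
Runoff: D is ranked above E on 43 ballots, E above D on 46.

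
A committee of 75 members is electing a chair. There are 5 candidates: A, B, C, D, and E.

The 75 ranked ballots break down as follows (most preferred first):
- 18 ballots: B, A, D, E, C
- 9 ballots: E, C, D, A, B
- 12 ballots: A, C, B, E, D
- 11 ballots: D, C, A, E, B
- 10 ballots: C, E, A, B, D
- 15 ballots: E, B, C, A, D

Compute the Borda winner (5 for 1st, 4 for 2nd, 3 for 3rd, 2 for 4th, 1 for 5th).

A: 18×4 + 9×2 + 12×5 + 11×3 + 10×3 + 15×2 = 243
B: 18×5 + 9×1 + 12×3 + 11×1 + 10×2 + 15×4 = 226
C: 18×1 + 9×4 + 12×4 + 11×4 + 10×5 + 15×3 = 241
D: 18×3 + 9×3 + 12×1 + 11×5 + 10×1 + 15×1 = 173
E: 18×2 + 9×5 + 12×2 + 11×2 + 10×4 + 15×5 = 242

A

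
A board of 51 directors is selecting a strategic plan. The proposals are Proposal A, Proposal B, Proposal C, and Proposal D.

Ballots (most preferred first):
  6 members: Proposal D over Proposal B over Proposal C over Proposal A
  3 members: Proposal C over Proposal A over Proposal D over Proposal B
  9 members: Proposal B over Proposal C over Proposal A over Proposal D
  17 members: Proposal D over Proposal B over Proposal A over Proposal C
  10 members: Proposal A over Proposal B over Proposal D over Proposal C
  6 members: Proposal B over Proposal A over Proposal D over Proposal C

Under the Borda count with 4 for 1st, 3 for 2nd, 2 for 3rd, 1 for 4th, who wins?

Proposal B

Proposal A: 6×1 + 3×3 + 9×2 + 17×2 + 10×4 + 6×3 = 125
Proposal B: 6×3 + 3×1 + 9×4 + 17×3 + 10×3 + 6×4 = 162
Proposal C: 6×2 + 3×4 + 9×3 + 17×1 + 10×1 + 6×1 = 84
Proposal D: 6×4 + 3×2 + 9×1 + 17×4 + 10×2 + 6×2 = 139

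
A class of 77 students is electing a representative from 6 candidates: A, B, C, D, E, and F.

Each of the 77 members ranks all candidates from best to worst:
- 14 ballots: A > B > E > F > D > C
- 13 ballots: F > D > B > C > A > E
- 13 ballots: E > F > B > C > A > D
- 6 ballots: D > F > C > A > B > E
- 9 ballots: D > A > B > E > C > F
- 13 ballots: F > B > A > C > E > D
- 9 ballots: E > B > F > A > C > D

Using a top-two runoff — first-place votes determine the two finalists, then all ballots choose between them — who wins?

E

Round 1 first-place votes: A 14, B 0, C 0, D 15, E 22, F 26. F and E advance.
Runoff: F is ranked above E on 32 ballots, E above F on 45.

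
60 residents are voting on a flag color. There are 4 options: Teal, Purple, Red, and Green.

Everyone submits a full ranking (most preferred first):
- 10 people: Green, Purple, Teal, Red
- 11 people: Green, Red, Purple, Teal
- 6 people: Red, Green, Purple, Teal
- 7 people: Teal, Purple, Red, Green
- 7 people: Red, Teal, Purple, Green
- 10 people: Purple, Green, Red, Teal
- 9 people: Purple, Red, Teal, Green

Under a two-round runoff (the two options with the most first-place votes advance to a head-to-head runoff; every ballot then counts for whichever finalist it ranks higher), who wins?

Round 1 first-place votes: Teal 7, Purple 19, Red 13, Green 21. Green and Purple advance.
Runoff: Green is ranked above Purple on 27 ballots, Purple above Green on 33.

Purple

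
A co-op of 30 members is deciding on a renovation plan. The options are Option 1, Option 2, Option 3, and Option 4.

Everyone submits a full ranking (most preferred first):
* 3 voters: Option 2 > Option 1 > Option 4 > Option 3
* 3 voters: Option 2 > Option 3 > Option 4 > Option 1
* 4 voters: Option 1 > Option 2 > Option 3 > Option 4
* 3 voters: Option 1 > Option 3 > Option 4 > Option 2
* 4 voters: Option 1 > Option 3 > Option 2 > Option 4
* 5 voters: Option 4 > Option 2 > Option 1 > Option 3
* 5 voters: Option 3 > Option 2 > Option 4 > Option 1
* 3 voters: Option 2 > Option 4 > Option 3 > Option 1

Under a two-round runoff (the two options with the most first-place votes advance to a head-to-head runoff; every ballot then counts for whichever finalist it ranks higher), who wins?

Round 1 first-place votes: Option 1 11, Option 2 9, Option 3 5, Option 4 5. Option 1 and Option 2 advance.
Runoff: Option 1 is ranked above Option 2 on 11 ballots, Option 2 above Option 1 on 19.

Option 2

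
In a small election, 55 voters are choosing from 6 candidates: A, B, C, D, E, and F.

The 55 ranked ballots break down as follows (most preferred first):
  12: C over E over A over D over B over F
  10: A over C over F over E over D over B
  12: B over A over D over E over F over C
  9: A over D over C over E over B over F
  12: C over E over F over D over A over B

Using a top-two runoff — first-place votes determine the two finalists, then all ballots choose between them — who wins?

Round 1 first-place votes: A 19, B 12, C 24, D 0, E 0, F 0. C and A advance.
Runoff: C is ranked above A on 24 ballots, A above C on 31.

A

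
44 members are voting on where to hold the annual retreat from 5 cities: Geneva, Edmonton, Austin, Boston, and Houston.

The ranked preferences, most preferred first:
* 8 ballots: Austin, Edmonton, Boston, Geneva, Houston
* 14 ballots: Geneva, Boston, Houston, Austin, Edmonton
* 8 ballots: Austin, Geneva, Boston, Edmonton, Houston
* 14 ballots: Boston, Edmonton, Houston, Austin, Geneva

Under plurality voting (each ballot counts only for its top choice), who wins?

Austin

First-place votes: Geneva 14, Edmonton 0, Austin 16, Boston 14, Houston 0.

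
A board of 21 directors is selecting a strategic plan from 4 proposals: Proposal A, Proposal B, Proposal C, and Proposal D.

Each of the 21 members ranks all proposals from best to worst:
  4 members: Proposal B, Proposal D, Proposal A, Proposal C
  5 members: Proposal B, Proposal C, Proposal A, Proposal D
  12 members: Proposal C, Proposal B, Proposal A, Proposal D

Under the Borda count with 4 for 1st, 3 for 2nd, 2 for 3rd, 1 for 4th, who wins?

Proposal A: 4×2 + 5×2 + 12×2 = 42
Proposal B: 4×4 + 5×4 + 12×3 = 72
Proposal C: 4×1 + 5×3 + 12×4 = 67
Proposal D: 4×3 + 5×1 + 12×1 = 29

Proposal B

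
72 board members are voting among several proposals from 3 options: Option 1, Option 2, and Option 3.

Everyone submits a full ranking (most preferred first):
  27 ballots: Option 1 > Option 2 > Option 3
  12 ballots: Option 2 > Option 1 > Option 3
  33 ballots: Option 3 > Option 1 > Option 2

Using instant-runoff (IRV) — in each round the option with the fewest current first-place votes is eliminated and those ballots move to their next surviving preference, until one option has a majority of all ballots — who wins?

Option 1

Round 1: Option 1 27, Option 2 12, Option 3 33. Option 2 eliminated.
Round 2: Option 1 39, Option 3 33. Option 1 has a majority (≥37).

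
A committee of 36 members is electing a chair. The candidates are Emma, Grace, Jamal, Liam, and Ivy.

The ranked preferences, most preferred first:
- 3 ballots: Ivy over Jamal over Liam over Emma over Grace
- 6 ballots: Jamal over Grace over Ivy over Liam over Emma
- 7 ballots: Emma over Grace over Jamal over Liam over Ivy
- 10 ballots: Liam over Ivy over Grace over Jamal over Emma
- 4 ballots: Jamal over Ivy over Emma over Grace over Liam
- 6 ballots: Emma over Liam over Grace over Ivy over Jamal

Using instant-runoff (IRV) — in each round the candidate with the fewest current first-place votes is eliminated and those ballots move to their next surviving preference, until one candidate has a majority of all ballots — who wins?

Round 1: Emma 13, Grace 0, Jamal 10, Liam 10, Ivy 3. Grace eliminated.
Round 2: Emma 13, Jamal 10, Liam 10, Ivy 3. Ivy eliminated.
Round 3: Emma 13, Jamal 13, Liam 10. Liam eliminated.
Round 4: Emma 13, Jamal 23. Jamal has a majority (≥19).

Jamal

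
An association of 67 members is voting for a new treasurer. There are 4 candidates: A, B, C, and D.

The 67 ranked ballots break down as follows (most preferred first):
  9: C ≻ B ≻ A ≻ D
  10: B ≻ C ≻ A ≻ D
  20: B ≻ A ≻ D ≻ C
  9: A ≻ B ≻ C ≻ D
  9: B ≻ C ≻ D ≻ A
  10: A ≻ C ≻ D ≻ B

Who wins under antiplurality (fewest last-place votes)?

Last-place votes: A 9, B 10, C 20, D 28.

A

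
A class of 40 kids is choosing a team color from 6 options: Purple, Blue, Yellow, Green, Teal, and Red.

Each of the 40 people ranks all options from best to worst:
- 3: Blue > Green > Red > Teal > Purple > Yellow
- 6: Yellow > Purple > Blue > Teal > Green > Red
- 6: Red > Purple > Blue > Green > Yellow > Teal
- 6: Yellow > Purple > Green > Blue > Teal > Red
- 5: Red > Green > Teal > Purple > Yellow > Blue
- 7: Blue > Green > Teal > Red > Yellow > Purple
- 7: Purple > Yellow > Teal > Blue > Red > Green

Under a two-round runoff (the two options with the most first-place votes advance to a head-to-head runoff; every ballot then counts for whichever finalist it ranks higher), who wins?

Red

Round 1 first-place votes: Purple 7, Blue 10, Yellow 12, Green 0, Teal 0, Red 11. Yellow and Red advance.
Runoff: Yellow is ranked above Red on 19 ballots, Red above Yellow on 21.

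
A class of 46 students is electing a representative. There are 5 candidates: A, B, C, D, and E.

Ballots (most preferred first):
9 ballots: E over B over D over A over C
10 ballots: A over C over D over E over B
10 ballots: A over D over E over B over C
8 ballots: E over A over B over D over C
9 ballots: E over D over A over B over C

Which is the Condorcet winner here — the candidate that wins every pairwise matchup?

E vs A: 26–20
E vs B: 46–0
E vs C: 36–10
E vs D: 26–20
E beats every other candidate.

E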